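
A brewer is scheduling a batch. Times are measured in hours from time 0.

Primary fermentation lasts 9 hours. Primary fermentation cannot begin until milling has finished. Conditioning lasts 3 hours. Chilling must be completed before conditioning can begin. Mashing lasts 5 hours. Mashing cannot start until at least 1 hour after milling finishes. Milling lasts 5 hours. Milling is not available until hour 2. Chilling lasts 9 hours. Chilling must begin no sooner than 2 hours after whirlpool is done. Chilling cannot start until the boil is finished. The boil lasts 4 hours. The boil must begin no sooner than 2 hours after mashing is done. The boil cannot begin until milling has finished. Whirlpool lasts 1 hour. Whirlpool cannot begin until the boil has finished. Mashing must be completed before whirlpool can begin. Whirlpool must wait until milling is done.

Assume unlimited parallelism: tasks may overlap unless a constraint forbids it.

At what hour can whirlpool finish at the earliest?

Milling cannot begin until its own release at hour 2. It runs from hour 2 to 2 + 5 = hour 7.
Mashing cannot begin until milling (finishes hour 7, plus 1-hour gap → hour 8). It runs from hour 8 to 8 + 5 = hour 13.
For the boil: mashing (finishes hour 13, plus 2-hour gap → hour 15); milling (finishes hour 7). Taking the maximum gives a start of hour 15, and it finishes at 15 + 4 = hour 19.
For whirlpool: the boil (finishes hour 19); mashing (finishes hour 13); milling (finishes hour 7). Taking the maximum gives a start of hour 19, and it finishes at 19 + 1 = hour 20.

20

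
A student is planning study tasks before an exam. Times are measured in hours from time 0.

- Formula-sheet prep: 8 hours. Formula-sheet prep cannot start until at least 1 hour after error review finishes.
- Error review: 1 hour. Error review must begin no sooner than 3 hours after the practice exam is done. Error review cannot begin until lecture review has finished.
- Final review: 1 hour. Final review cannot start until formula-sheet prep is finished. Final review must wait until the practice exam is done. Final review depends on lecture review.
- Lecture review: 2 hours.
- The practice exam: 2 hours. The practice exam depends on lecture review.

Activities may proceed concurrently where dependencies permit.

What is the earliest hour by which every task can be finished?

18

Lecture review can start immediately at hour 0; it finishes at hour 2.
The practice exam cannot begin until lecture review (finishes hour 2). It runs from hour 2 to 2 + 2 = hour 4.
For error review: the practice exam (finishes hour 4, plus 3-hour gap → hour 7); lecture review (finishes hour 2). Taking the maximum gives a start of hour 7, and it finishes at 7 + 1 = hour 8.
Formula-sheet prep waits on error review (finishes hour 8, plus 1-hour gap → hour 9), so it starts at hour 9 and finishes at 9 + 8 = hour 17.
Final review has to wait for formula-sheet prep (finishes hour 17); the practice exam (finishes hour 4); lecture review (finishes hour 2). The latest of these is hour 17, so final review runs hour 17 to 17 + 1 = hour 18.
All tasks are finished once the last one completes. Finish times: Lecture review at 2, The practice exam at 4, Error review at 8, Formula-sheet prep at 17, Final review at 18. The latest is hour 18.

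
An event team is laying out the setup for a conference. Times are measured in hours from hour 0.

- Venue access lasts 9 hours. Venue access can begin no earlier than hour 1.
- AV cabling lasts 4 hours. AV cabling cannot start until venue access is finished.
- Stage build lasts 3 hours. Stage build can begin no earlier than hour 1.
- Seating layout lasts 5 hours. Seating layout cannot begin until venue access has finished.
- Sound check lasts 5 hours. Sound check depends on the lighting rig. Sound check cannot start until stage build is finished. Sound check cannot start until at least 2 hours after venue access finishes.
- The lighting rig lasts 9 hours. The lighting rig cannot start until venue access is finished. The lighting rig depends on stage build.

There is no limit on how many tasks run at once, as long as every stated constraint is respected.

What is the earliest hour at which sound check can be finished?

24

Stage build waits on its own release at hour 1, so it starts at hour 1 and finishes at 1 + 3 = hour 4.
Venue access cannot begin until its own release at hour 1. It runs from hour 1 to 1 + 9 = hour 10.
The lighting rig cannot start until venue access (finishes hour 10); stage build (finishes hour 4). The controlling bound is hour 10, so the lighting rig finishes at 10 + 9 = hour 19.
Sound check cannot start until the lighting rig (finishes hour 19); stage build (finishes hour 4); venue access (finishes hour 10, plus 2-hour gap → hour 12). The controlling bound is hour 19, so sound check finishes at 19 + 5 = hour 24.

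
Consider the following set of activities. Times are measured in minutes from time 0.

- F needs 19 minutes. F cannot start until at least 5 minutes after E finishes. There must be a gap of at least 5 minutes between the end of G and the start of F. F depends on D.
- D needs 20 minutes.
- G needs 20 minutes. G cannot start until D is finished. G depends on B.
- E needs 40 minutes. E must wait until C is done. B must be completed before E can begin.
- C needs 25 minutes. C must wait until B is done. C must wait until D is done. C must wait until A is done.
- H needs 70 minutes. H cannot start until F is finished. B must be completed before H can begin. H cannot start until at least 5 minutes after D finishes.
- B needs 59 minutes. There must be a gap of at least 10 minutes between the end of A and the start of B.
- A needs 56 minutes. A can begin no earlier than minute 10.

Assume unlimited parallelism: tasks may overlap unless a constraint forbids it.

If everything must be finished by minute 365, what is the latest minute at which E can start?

Nothing follows H; the deadline of minute 365 is its only limit. It must start by 365 − 70 = minute 295.
F feeds into H (must start by minute 295); so F must finish by minute 295 and therefore start by minute 276.
Since F (must start by minute 276, minus 5-minute gap → minute 271) depends on it, E must finish by minute 271. Backing off its 40-minute duration gives a latest start of minute 231.

231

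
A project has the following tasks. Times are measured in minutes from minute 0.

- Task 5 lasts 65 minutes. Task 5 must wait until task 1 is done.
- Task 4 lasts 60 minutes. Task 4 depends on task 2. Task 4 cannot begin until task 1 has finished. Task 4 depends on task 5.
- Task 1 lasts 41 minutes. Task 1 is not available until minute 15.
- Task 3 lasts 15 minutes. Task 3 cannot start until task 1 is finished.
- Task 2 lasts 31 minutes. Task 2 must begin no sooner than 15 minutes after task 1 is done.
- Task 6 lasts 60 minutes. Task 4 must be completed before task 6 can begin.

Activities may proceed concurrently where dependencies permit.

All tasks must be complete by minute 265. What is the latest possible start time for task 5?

To finish by minute 265, task 6 (duration 60) must start no later than minute 205.
Task 4 has to be done before task 6 (must start by minute 205). That means finishing by minute 205, i.e. starting by 205 − 60 = minute 145.
Task 5 feeds into task 4 (must start by minute 145); so task 5 must finish by minute 145 and therefore start by minute 80.

80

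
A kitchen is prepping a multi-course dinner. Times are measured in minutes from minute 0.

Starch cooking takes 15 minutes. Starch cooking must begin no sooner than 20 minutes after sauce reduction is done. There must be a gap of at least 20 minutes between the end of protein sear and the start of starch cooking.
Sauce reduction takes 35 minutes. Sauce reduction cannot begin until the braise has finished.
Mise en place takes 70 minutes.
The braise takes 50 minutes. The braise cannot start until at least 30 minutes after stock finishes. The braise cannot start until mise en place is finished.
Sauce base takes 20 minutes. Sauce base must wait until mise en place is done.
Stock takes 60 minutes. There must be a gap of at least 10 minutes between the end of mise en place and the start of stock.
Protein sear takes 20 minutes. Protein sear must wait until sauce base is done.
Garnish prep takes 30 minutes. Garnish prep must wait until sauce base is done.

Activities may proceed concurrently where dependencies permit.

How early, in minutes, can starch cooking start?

Mise en place has no prerequisites, so it starts at minute 0 and finishes at minute 70.
Sauce base waits on mise en place (finishes minute 70), so it starts at minute 70 and finishes at 70 + 20 = minute 90.
Protein sear cannot begin until sauce base (finishes minute 90). It runs from minute 90 to 90 + 20 = minute 110.
Stock cannot begin until mise en place (finishes minute 70, plus 10-minute gap → minute 80). It runs from minute 80 to 80 + 60 = minute 140.
The braise cannot start until stock (finishes minute 140, plus 30-minute gap → minute 170); mise en place (finishes minute 70). The controlling bound is minute 170, so the braise finishes at 170 + 50 = minute 220.
After the braise (finishes minute 220), sauce reduction can start at minute 220 and finishes at minute 255.
Starch cooking waits on sauce reduction (finishes minute 255, plus 20-minute gap → minute 275); protein sear (finishes minute 110, plus 20-minute gap → minute 130). The latest of these is minute 275, which is the earliest starch cooking can start.

275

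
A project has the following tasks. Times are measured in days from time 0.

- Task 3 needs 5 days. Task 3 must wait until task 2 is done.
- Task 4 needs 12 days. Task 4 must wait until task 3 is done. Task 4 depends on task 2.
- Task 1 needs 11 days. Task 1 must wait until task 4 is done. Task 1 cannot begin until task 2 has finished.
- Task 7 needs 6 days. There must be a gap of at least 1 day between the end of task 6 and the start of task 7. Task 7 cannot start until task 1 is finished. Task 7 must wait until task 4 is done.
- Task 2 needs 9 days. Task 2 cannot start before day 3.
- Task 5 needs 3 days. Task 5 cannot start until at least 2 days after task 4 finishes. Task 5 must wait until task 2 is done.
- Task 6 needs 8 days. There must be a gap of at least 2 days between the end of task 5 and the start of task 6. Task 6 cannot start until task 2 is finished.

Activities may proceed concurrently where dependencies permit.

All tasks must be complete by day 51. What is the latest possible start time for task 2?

Task 7 has no dependents, so it just needs to finish by day 51. Starting by 51 − 6 = day 45 achieves that.
Task 1 has to be done before task 7 (must start by day 45). That means finishing by day 45, i.e. starting by 45 − 11 = day 34.
Task 6 feeds into task 7 (must start by day 45, minus 1-day gap → day 44); so task 6 must finish by day 44 and therefore start by day 36.
Task 5 must finish before task 6 (must start by day 36, minus 2-day gap → day 34). With a 3-day duration, task 5 must start by 34 − 3 = day 31.
Task 4 must finish in time for task 1 (must start by day 34); task 5 (must start by day 31, minus 2-day gap → day 29); task 7 (must start by day 45). The tightest is day 29, so task 4 must start by 29 − 12 = day 17.
Task 3 feeds into task 4 (must start by day 17); so task 3 must finish by day 17 and therefore start by day 12.
Task 2 feeds task 1 (must start by day 34); task 3 (must start by day 12); task 4 (must start by day 17); task 5 (must start by day 31); task 6 (must start by day 36). Taking the minimum, task 2 must finish by day 12 and start by 12 − 9 = day 3.

3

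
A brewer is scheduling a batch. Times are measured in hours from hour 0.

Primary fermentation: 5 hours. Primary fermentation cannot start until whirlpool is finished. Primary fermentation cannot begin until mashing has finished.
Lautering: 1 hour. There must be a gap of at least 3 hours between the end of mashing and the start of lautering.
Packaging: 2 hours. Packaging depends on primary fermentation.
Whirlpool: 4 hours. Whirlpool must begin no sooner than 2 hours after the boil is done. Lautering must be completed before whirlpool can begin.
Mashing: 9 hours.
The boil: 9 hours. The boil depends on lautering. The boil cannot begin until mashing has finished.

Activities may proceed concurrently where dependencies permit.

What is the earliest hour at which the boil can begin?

Nothing blocks mashing, so it runs from hour 0 to hour 9.
Lautering cannot begin until mashing (finishes hour 9, plus 3-hour gap → hour 12). It runs from hour 12 to 12 + 1 = hour 13.
The boil waits on lautering (finishes hour 13); mashing (finishes hour 9). The latest of these is hour 13, which is the earliest the boil can start.

13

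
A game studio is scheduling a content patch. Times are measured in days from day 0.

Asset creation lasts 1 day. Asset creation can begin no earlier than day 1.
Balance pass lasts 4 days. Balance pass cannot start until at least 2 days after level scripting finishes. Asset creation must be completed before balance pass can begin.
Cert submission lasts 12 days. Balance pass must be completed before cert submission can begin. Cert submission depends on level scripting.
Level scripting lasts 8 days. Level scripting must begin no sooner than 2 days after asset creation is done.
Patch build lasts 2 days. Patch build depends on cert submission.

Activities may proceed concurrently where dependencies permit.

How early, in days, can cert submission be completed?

30

Asset creation waits on its own release at day 1, so it starts at day 1 and finishes at 1 + 1 = day 2.
After asset creation (finishes day 2, plus 2-day gap → day 4), level scripting can start at day 4 and finishes at day 12.
Balance pass needs all of level scripting (finishes day 12, plus 2-day gap → day 14); asset creation (finishes day 2). That puts its earliest start at day 14; it finishes at 14 + 4 = day 18.
Cert submission has to wait for balance pass (finishes day 18); level scripting (finishes day 12). The latest of these is day 18, so cert submission runs day 18 to 18 + 12 = day 30.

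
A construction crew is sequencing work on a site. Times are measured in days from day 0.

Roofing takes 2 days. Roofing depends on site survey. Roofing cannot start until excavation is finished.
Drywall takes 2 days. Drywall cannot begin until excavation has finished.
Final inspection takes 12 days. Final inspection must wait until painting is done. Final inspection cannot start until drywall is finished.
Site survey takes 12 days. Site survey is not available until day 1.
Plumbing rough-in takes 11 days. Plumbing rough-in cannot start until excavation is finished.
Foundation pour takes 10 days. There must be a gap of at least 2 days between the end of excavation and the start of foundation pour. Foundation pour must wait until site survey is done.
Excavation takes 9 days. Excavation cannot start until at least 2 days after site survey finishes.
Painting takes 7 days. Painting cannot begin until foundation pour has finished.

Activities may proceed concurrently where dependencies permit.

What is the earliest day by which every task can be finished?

55

Site survey waits on its own release at day 1, so it starts at day 1 and finishes at 1 + 12 = day 13.
Excavation waits on site survey (finishes day 13, plus 2-day gap → day 15), so it starts at day 15 and finishes at 15 + 9 = day 24.
After excavation (finishes day 24), drywall can start at day 24 and finishes at day 26.
After excavation (finishes day 24), plumbing rough-in can start at day 24 and finishes at day 35.
Roofing needs all of site survey (finishes day 13); excavation (finishes day 24). That puts its earliest start at day 24; it finishes at 24 + 2 = day 26.
Foundation pour has to wait for excavation (finishes day 24, plus 2-day gap → day 26); site survey (finishes day 13). The latest of these is day 26, so foundation pour runs day 26 to 26 + 10 = day 36.
Painting cannot begin until foundation pour (finishes day 36). It runs from day 36 to 36 + 7 = day 43.
Final inspection needs all of painting (finishes day 43); drywall (finishes day 26). That puts its earliest start at day 43; it finishes at 43 + 12 = day 55.
All tasks are finished once the last one completes. Finish times: Site survey at 13, Excavation at 24, Foundation pour at 36, Roofing at 26, Plumbing rough-in at 35, Drywall at 26, Painting at 43, Final inspection at 55. The latest is day 55.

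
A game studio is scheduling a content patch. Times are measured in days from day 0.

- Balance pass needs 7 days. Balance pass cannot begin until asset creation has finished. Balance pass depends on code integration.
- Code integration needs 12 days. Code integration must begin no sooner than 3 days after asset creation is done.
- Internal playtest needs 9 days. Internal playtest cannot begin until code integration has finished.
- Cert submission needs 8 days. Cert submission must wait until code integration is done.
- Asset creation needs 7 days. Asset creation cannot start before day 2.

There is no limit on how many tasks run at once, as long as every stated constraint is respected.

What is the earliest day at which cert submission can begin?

Asset creation cannot begin until its own release at day 2. It runs from day 2 to 2 + 7 = day 9.
After asset creation (finishes day 9, plus 3-day gap → day 12), code integration can start at day 12 and finishes at day 24.
Cert submission waits on code integration (finishes day 24), so the earliest it can start is day 24.

24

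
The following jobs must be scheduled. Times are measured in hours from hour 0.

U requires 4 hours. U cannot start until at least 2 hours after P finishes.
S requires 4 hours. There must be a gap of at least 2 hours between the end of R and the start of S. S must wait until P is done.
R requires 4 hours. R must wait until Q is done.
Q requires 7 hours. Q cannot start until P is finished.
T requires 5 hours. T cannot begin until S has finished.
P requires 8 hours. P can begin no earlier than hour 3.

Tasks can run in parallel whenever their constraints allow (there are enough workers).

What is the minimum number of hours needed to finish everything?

33

After its own release at hour 3, P can start at hour 3 and finishes at hour 11.
U cannot begin until P (finishes hour 11, plus 2-hour gap → hour 13). It runs from hour 13 to 13 + 4 = hour 17.
Q waits on P (finishes hour 11), so it starts at hour 11 and finishes at 11 + 7 = hour 18.
R cannot begin until Q (finishes hour 18). It runs from hour 18 to 18 + 4 = hour 22.
S needs all of R (finishes hour 22, plus 2-hour gap → hour 24); P (finishes hour 11). That puts its earliest start at hour 24; it finishes at 24 + 4 = hour 28.
T waits on S (finishes hour 28), so it starts at hour 28 and finishes at 28 + 5 = hour 33.
All tasks are finished once the last one completes. Finish times: P at 11, Q at 18, R at 22, S at 28, T at 33, U at 17. The latest is hour 33.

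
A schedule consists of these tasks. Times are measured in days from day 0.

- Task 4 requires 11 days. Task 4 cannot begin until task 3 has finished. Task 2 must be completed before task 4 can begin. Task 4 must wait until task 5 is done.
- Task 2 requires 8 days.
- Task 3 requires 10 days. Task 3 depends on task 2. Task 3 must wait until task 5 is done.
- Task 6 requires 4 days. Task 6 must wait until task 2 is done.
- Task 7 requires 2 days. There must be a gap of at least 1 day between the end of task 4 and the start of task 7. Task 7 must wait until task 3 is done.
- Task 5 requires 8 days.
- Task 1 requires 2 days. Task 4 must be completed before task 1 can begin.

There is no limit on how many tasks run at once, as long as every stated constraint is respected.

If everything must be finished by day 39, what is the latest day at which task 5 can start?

Task 1 has no dependents, so it just needs to finish by day 39. Starting by 39 − 2 = day 37 achieves that.
To finish by day 39, task 7 (duration 2) must start no later than day 37.
Task 4 has several dependents: task 1 (must start by day 37); task 7 (must start by day 37, minus 1-day gap → day 36). The earliest of those limits is day 36, so task 4 must start by 36 − 11 = day 25.
Task 3 feeds task 4 (must start by day 25); task 7 (must start by day 37). Taking the minimum, task 3 must finish by day 25 and start by 25 − 10 = day 15.
Task 5 must finish in time for task 3 (must start by day 15); task 4 (must start by day 25). The tightest is day 15, so task 5 must start by 15 − 8 = day 7.

7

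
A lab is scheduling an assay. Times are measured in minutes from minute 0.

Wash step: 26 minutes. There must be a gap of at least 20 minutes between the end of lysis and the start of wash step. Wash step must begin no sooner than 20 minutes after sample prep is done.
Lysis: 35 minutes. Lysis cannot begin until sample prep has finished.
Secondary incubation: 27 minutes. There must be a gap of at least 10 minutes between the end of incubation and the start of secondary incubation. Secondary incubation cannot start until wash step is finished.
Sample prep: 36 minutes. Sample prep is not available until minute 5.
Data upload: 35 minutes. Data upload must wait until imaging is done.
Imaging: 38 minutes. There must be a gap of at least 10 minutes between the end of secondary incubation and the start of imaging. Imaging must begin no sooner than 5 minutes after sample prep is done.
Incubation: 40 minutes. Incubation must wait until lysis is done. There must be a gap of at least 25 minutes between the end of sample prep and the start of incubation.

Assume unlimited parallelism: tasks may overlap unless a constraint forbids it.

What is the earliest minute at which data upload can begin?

201

Sample prep cannot begin until its own release at minute 5. It runs from minute 5 to 5 + 36 = minute 41.
After sample prep (finishes minute 41), lysis can start at minute 41 and finishes at minute 76.
Wash step needs all of lysis (finishes minute 76, plus 20-minute gap → minute 96); sample prep (finishes minute 41, plus 20-minute gap → minute 61). That puts its earliest start at minute 96; it finishes at 96 + 26 = minute 122.
For incubation: lysis (finishes minute 76); sample prep (finishes minute 41, plus 25-minute gap → minute 66). Taking the maximum gives a start of minute 76, and it finishes at 76 + 40 = minute 116.
Secondary incubation cannot start until incubation (finishes minute 116, plus 10-minute gap → minute 126); wash step (finishes minute 122). The controlling bound is minute 126, so secondary incubation finishes at 126 + 27 = minute 153.
Imaging has to wait for secondary incubation (finishes minute 153, plus 10-minute gap → minute 163); sample prep (finishes minute 41, plus 5-minute gap → minute 46). The latest of these is minute 163, so imaging runs minute 163 to 163 + 38 = minute 201.
Data upload waits on imaging (finishes minute 201), so the earliest it can start is minute 201.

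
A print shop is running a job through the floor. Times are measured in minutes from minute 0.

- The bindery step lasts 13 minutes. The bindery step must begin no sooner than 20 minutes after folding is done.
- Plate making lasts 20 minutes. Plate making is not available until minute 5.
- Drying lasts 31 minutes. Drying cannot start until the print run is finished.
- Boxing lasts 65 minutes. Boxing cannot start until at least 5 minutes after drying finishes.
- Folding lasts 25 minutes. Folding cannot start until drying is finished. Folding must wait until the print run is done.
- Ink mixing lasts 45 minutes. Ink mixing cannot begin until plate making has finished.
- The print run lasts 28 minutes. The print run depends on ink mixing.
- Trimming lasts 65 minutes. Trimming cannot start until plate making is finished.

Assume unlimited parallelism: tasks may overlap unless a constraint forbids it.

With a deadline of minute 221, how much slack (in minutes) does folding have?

34

After its own release at minute 5, plate making can start at minute 5 and finishes at minute 25.
Ink mixing waits on plate making (finishes minute 25), so it starts at minute 25 and finishes at 25 + 45 = minute 70.
The print run waits on ink mixing (finishes minute 70), so it starts at minute 70 and finishes at 70 + 28 = minute 98.
Drying waits on the print run (finishes minute 98), so it starts at minute 98 and finishes at 98 + 31 = minute 129.
Folding needs all of drying (finishes minute 129); the print run (finishes minute 98). That puts its earliest start at minute 129; it finishes at 129 + 25 = minute 154.

Working backward from the deadline:
The bindery step has no dependents, so it just needs to finish by minute 221. Starting by 221 − 13 = minute 208 achieves that.
Folding must finish before the bindery step (must start by minute 208, minus 20-minute gap → minute 188). With a 25-minute duration, folding must start by 188 − 25 = minute 163.
So folding can start as early as minute 129 and as late as minute 163, giving 163 − 129 = 34 minutes of slack.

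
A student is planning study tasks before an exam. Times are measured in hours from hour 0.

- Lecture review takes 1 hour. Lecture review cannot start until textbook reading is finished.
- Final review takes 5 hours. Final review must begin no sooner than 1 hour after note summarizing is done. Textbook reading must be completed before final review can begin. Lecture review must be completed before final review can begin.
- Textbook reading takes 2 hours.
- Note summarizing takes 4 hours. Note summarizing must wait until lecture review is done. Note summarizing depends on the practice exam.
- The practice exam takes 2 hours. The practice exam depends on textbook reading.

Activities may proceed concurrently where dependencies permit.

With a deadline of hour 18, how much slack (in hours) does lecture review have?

Textbook reading can start immediately at hour 0; it finishes at hour 2.
Lecture review waits on textbook reading (finishes hour 2), so it starts at hour 2 and finishes at 2 + 1 = hour 3.

Working backward from the deadline:
Nothing follows final review; the deadline of hour 18 is its only limit. It must start by 18 − 5 = hour 13.
Note summarizing has to be done before final review (must start by hour 13, minus 1-hour gap → hour 12). That means finishing by hour 12, i.e. starting by 12 − 4 = hour 8.
Lecture review has several dependents: note summarizing (must start by hour 8); final review (must start by hour 13). The earliest of those limits is hour 8, so lecture review must start by 8 − 1 = hour 7.
So lecture review can start as early as hour 2 and as late as hour 7, giving 7 − 2 = 5 hours of slack.

5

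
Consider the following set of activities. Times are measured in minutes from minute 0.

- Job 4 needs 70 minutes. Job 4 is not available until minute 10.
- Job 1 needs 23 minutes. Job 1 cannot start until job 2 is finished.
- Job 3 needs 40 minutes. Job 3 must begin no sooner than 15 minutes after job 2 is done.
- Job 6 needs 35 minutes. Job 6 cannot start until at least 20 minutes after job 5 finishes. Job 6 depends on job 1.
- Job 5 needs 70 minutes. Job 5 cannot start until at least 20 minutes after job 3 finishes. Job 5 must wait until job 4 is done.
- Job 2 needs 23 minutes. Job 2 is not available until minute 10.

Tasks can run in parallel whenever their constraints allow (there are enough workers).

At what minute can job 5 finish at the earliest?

After its own release at minute 10, job 4 can start at minute 10 and finishes at minute 80.
Job 2 waits on its own release at minute 10, so it starts at minute 10 and finishes at 10 + 23 = minute 33.
Job 3 cannot begin until job 2 (finishes minute 33, plus 15-minute gap → minute 48). It runs from minute 48 to 48 + 40 = minute 88.
Job 5 cannot start until job 3 (finishes minute 88, plus 20-minute gap → minute 108); job 4 (finishes minute 80). The controlling bound is minute 108, so job 5 finishes at 108 + 70 = minute 178.

178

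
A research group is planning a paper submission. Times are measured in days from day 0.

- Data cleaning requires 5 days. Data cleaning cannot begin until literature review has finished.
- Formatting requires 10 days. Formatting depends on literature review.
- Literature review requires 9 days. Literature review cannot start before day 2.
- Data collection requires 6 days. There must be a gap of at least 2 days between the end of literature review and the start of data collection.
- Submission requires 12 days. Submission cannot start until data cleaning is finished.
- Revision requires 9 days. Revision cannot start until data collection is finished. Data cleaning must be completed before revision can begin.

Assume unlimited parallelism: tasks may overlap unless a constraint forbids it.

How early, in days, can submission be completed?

After its own release at day 2, literature review can start at day 2 and finishes at day 11.
Data cleaning waits on literature review (finishes day 11), so it starts at day 11 and finishes at 11 + 5 = day 16.
After data cleaning (finishes day 16), submission can start at day 16 and finishes at day 28.

28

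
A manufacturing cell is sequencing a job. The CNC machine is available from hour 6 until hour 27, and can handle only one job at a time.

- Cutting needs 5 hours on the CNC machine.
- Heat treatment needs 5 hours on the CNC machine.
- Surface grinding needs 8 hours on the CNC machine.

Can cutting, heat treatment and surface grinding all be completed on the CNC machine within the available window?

Yes

The CNC machine window is 27 − 6 = 21 hours.
Running back to back, the jobs need 5 + 5 + 8 = 18 hours on the CNC machine.
Since 18 ≤ 21, they fit within the window.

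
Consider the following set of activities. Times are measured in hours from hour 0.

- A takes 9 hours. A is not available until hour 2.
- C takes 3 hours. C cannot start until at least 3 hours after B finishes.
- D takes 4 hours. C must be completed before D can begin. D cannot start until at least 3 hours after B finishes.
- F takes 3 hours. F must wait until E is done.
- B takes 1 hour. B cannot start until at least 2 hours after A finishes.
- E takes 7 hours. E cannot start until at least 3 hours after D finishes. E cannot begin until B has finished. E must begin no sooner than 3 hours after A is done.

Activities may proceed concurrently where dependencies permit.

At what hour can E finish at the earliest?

34

A waits on its own release at hour 2, so it starts at hour 2 and finishes at 2 + 9 = hour 11.
After A (finishes hour 11, plus 2-hour gap → hour 13), B can start at hour 13 and finishes at hour 14.
After B (finishes hour 14, plus 3-hour gap → hour 17), C can start at hour 17 and finishes at hour 20.
For D: C (finishes hour 20); B (finishes hour 14, plus 3-hour gap → hour 17). Taking the maximum gives a start of hour 20, and it finishes at 20 + 4 = hour 24.
E has to wait for D (finishes hour 24, plus 3-hour gap → hour 27); B (finishes hour 14); A (finishes hour 11, plus 3-hour gap → hour 14). The latest of these is hour 27, so E runs hour 27 to 27 + 7 = hour 34.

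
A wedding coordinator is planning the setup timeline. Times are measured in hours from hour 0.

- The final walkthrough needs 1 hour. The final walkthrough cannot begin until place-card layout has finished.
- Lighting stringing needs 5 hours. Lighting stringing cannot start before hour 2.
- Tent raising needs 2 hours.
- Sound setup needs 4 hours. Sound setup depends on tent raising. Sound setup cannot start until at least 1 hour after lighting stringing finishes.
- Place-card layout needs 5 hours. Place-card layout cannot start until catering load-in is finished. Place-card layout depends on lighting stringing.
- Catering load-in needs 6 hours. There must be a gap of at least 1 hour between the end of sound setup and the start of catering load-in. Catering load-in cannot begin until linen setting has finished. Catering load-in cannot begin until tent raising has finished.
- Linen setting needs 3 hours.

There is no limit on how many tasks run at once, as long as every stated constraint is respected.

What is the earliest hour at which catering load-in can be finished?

Lighting stringing cannot begin until its own release at hour 2. It runs from hour 2 to 2 + 5 = hour 7.
Linen setting can start immediately at hour 0; it finishes at hour 3.
Tent raising can start immediately at hour 0; it finishes at hour 2.
For sound setup: tent raising (finishes hour 2); lighting stringing (finishes hour 7, plus 1-hour gap → hour 8). Taking the maximum gives a start of hour 8, and it finishes at 8 + 4 = hour 12.
Catering load-in cannot start until sound setup (finishes hour 12, plus 1-hour gap → hour 13); linen setting (finishes hour 3); tent raising (finishes hour 2). The controlling bound is hour 13, so catering load-in finishes at 13 + 6 = hour 19.

19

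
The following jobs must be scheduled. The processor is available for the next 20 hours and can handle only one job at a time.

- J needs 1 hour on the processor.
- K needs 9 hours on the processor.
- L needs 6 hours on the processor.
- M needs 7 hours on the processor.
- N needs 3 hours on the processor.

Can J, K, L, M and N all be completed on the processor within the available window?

Running back to back, the jobs need 1 + 9 + 6 + 7 + 3 = 26 hours on the processor.
Since 26 > 20, they cannot all fit.

No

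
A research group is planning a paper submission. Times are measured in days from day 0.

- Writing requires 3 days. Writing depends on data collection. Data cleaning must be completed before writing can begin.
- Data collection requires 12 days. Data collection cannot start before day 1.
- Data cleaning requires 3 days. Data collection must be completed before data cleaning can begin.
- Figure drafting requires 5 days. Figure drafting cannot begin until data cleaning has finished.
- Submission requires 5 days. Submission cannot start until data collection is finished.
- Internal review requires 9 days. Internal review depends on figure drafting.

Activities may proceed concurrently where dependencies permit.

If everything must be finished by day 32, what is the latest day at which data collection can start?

Internal review has no dependents, so it just needs to finish by day 32. Starting by 32 − 9 = day 23 achieves that.
Figure drafting feeds into internal review (must start by day 23); so figure drafting must finish by day 23 and therefore start by day 18.
To finish by day 32, writing (duration 3) must start no later than day 29.
Data cleaning must finish in time for figure drafting (must start by day 18); writing (must start by day 29). The tightest is day 18, so data cleaning must start by 18 − 3 = day 15.
Submission must finish by day 32; it takes 5 days, so it must start by 32 − 5 = day 27.
Data collection must finish in time for data cleaning (must start by day 15); writing (must start by day 29); submission (must start by day 27). The tightest is day 15, so data collection must start by 15 − 12 = day 3.

3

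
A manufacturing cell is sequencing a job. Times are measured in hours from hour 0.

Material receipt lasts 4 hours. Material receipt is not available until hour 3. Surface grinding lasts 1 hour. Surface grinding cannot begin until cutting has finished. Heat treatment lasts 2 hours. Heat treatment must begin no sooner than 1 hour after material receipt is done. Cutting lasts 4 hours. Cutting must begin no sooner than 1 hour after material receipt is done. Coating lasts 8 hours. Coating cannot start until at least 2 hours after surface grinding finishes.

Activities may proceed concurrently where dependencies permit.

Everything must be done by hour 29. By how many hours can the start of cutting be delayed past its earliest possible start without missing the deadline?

6

After its own release at hour 3, material receipt can start at hour 3 and finishes at hour 7.
Cutting cannot begin until material receipt (finishes hour 7, plus 1-hour gap → hour 8). It runs from hour 8 to 8 + 4 = hour 12.

Working backward from the deadline:
To finish by hour 29, coating (duration 8) must start no later than hour 21.
Surface grinding has to be done before coating (must start by hour 21, minus 2-hour gap → hour 19). That means finishing by hour 19, i.e. starting by 19 − 1 = hour 18.
Cutting must finish before surface grinding (must start by hour 18). With a 4-hour duration, cutting must start by 18 − 4 = hour 14.
So cutting can start as early as hour 8 and as late as hour 14, giving 14 − 8 = 6 hours of slack.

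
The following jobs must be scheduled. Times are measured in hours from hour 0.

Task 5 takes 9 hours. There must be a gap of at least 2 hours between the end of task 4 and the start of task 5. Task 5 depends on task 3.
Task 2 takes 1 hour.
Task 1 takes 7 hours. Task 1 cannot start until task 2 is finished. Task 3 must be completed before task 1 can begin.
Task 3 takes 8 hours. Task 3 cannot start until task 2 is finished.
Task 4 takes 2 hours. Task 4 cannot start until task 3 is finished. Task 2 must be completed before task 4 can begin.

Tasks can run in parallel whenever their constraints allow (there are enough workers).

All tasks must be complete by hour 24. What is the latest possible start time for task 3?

Task 1 has no dependents, so it just needs to finish by hour 24. Starting by 24 − 7 = hour 17 achieves that.
Nothing follows task 5; the deadline of hour 24 is its only limit. It must start by 24 − 9 = hour 15.
Task 4 has to be done before task 5 (must start by hour 15, minus 2-hour gap → hour 13). That means finishing by hour 13, i.e. starting by 13 − 2 = hour 11.
Task 3 feeds task 1 (must start by hour 17); task 4 (must start by hour 11); task 5 (must start by hour 15). Taking the minimum, task 3 must finish by hour 11 and start by 11 − 8 = hour 3.

3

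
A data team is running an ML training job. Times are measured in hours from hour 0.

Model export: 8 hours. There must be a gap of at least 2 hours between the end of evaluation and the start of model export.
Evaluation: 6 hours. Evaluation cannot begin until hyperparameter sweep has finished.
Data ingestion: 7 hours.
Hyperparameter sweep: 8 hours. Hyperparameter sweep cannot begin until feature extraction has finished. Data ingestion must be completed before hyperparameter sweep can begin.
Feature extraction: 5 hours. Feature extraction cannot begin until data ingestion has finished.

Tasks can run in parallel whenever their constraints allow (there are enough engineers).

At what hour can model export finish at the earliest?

36

Data ingestion has no prerequisites, so it starts at hour 0 and finishes at hour 7.
After data ingestion (finishes hour 7), feature extraction can start at hour 7 and finishes at hour 12.
Hyperparameter sweep needs all of feature extraction (finishes hour 12); data ingestion (finishes hour 7). That puts its earliest start at hour 12; it finishes at 12 + 8 = hour 20.
After hyperparameter sweep (finishes hour 20), evaluation can start at hour 20 and finishes at hour 26.
After evaluation (finishes hour 26, plus 2-hour gap → hour 28), model export can start at hour 28 and finishes at hour 36.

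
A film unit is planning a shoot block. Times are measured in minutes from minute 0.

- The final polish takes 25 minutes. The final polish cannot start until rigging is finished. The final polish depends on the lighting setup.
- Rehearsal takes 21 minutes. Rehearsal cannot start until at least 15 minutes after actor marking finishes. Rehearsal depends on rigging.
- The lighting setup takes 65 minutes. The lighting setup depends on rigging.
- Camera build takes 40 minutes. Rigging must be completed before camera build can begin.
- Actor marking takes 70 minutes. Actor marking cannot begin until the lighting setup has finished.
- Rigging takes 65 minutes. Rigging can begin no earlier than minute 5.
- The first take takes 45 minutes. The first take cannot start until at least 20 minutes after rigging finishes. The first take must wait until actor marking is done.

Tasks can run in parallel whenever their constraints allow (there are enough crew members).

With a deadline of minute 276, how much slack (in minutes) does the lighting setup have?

Rigging waits on its own release at minute 5, so it starts at minute 5 and finishes at 5 + 65 = minute 70.
The lighting setup cannot begin until rigging (finishes minute 70). It runs from minute 70 to 70 + 65 = minute 135.

Working backward from the deadline:
To finish by minute 276, rehearsal (duration 21) must start no later than minute 255.
To finish by minute 276, the first take (duration 45) must start no later than minute 231.
Actor marking must finish in time for rehearsal (must start by minute 255, minus 15-minute gap → minute 240); the first take (must start by minute 231). The tightest is minute 231, so actor marking must start by 231 − 70 = minute 161.
The final polish must finish by minute 276; it takes 25 minutes, so it must start by 276 − 25 = minute 251.
The lighting setup feeds actor marking (must start by minute 161); the final polish (must start by minute 251). Taking the minimum, the lighting setup must finish by minute 161 and start by 161 − 65 = minute 96.
So the lighting setup can start as early as minute 70 and as late as minute 96, giving 96 − 70 = 26 minutes of slack.

26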